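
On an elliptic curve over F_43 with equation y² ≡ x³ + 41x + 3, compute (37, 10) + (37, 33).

O

The two points share x = 37 and their y-coordinates satisfy 10 + 33 ≡ 0 (mod 43), so they are inverses. Their sum is O.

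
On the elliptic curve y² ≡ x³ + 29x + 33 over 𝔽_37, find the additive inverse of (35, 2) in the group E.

-(35, 2) = (35, -2 mod 37) = (35, 35).

(35, 35)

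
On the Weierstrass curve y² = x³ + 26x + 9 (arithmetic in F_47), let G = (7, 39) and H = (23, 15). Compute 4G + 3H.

First 4G:
Repeated addition: build up to 4G.
2G: tangent at (7, 39): λ = (3·7² + 26)/(2·39) ≡ 32/31. 31⁻¹ ≡ 44 (mod 47), so λ ≡ 32·44 ≡ 45.
  x = λ² - 7 - 7 = 2025 - 14 ≡ 37; y = λ·(7 - 37) - 39 ≡ 21. → (37, 21)
3G: (37, 21) + (7, 39). λ = (39 - 21)/(7 - 37) ≡ 18/17 mod 47. 17⁻¹ ≡ 36 (mod 47) since 17·36 = 612 ≡ 1, so λ ≡ 37.
  x = λ² - 37 - 7 = 1369 - 44 ≡ 9; y = λ·(37 - 9) - 21 ≡ 28. → (9, 28)
4G: (9, 28) + (7, 39). λ = (39 - 28)/(7 - 9) ≡ 11/45 mod 47. 45⁻¹ ≡ 23 (mod 47) since 45·23 = 1035 ≡ 1, so λ ≡ 18.
  x = λ² - 9 - 7 = 324 - 16 ≡ 26; y = λ·(9 - 26) - 28 ≡ 42. → (26, 42)
4G = (26, 42).
Next 3H:
Repeated addition: build up to 3H.
2H: tangent at (23, 15): λ = (3·23² + 26)/(2·15) ≡ 15/30. 30⁻¹ ≡ 11 (mod 47), so λ ≡ 15·11 ≡ 24.
  x = λ² - 23 - 23 = 576 - 46 ≡ 13; y = λ·(23 - 13) - 15 ≡ 37. → (13, 37)
3H: (13, 37) + (23, 15). λ = (15 - 37)/(23 - 13) ≡ 25/10 mod 47. 10⁻¹ ≡ 33 (mod 47) since 10·33 = 330 ≡ 1, so λ ≡ 26.
  x = λ² - 13 - 23 = 676 - 36 ≡ 29; y = λ·(13 - 29) - 37 ≡ 17. → (29, 17)
3H = (29, 17).
Finally 4G + 3H:
(26, 42) + (29, 17). λ = (17 - 42)/(29 - 26) ≡ 22/3 mod 47. 3⁻¹ ≡ 16 (mod 47), so λ ≡ 23.
  x = λ² - 26 - 29 = 529 - 55 ≡ 4; y = λ·(26 - 4) - 42 ≡ 41. → (4, 41)

(4, 41)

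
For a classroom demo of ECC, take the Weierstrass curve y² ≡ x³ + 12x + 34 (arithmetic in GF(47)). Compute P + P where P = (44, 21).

tangent at (44, 21): λ = (3·44² + 12)/(2·21) ≡ 39/42. 42⁻¹ ≡ 28 (mod 47), so λ ≡ 39·28 ≡ 11.
  x = λ² - 44 - 44 = 121 - 88 ≡ 33; y = λ·(44 - 33) - 21 ≡ 6. → (33, 6)

(33, 6)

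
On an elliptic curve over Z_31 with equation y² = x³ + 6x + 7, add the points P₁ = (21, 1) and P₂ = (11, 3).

(4, 8)

(21, 1) + (11, 3). λ = (3 - 1)/(11 - 21) ≡ 2/21 mod 31. 21⁻¹ ≡ 3 (mod 31) since 21·3 = 63 ≡ 1, so λ ≡ 6.
  x = λ² - 21 - 11 = 36 - 32 ≡ 4; y = λ·(21 - 4) - 1 ≡ 8. → (4, 8)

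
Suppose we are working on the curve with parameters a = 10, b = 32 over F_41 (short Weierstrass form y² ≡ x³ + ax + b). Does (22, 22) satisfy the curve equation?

y² = 22² ≡ 33; x³ + 10x + 32 = 10900 ≡ 35 (mod 41). 33 ≠ 35.

no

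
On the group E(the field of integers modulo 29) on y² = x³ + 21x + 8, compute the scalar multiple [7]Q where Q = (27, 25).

Repeated addition: build up to 7Q.
2Q: tangent at (27, 25): λ = (3·27² + 21)/(2·25) ≡ 4/21. 21⁻¹ ≡ 18 (mod 29) since 21·18 = 378 ≡ 1, so λ ≡ 4·18 ≡ 14.
  x = λ² - 27 - 27 = 196 - 54 ≡ 26; y = λ·(27 - 26) - 25 ≡ 18. → (26, 18)
3Q: (26, 18) + (27, 25). λ = (25 - 18)/(27 - 26) ≡ 7/1 mod 29. 1⁻¹ ≡ 1 (mod 29), so λ ≡ 7.
  x = λ² - 26 - 27 = 49 - 53 ≡ 25; y = λ·(26 - 25) - 18 ≡ 18. → (25, 18)
4Q: (25, 18) + (27, 25). λ = (25 - 18)/(27 - 25) ≡ 7/2 mod 29. 2⁻¹ ≡ 15 (mod 29), so λ ≡ 18.
  x = λ² - 25 - 27 = 324 - 52 ≡ 11; y = λ·(25 - 11) - 18 ≡ 2. → (11, 2)
5Q: (11, 2) + (27, 25). λ = (25 - 2)/(27 - 11) ≡ 23/16 mod 29. 16⁻¹ ≡ 20 (mod 29) since 16·20 = 320 ≡ 1, so λ ≡ 25.
  x = λ² - 11 - 27 = 625 - 38 ≡ 7; y = λ·(11 - 7) - 2 ≡ 11. → (7, 11)
6Q: (7, 11) + (27, 25). λ = (25 - 11)/(27 - 7) ≡ 14/20 mod 29. 20⁻¹ ≡ 16 (mod 29), so λ ≡ 21.
  x = λ² - 7 - 27 = 441 - 34 ≡ 1; y = λ·(7 - 1) - 11 ≡ 28. → (1, 28)
7Q: (1, 28) + (27, 25). λ = (25 - 28)/(27 - 1) ≡ 26/26 mod 29. 26⁻¹ ≡ 19 (mod 29), so λ ≡ 1.
  x = λ² - 1 - 27 = 1 - 28 ≡ 2; y = λ·(1 - 2) - 28 ≡ 0. → (2, 0)

(2, 0)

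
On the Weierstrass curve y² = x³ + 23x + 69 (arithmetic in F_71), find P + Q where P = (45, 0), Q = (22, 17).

(33, 22)

(45, 0) + (22, 17). λ = (17 - 0)/(22 - 45) ≡ 17/48 mod 71. 48⁻¹ ≡ 37 (mod 71) since 48·37 = 1776 ≡ 1, so λ ≡ 61.
  x = λ² - 45 - 22 = 3721 - 67 ≡ 33; y = λ·(45 - 33) - 0 ≡ 22. → (33, 22)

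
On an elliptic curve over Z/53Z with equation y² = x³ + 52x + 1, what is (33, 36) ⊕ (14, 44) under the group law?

(42, 18)

(33, 36) + (14, 44). λ = (44 - 36)/(14 - 33) ≡ 8/34 mod 53. 34⁻¹ ≡ 39 (mod 53), so λ ≡ 47.
  x = λ² - 33 - 14 = 2209 - 47 ≡ 42; y = λ·(33 - 42) - 36 ≡ 18. → (42, 18)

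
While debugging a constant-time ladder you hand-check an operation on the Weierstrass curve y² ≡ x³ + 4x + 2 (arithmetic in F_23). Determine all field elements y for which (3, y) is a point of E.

8, 15

x³ + 4x + 2 = 41 ≡ 18 (mod 23).
Square roots of 18 mod 23: 8 and 15 (since 8² = 64 ≡ 18).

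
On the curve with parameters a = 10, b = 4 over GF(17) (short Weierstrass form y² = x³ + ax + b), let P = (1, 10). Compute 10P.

(2, 7)

Repeated addition: build up to 10P.
2P: tangent at (1, 10): λ = (3·1² + 10)/(2·10) ≡ 13/3. 3⁻¹ ≡ 6 (mod 17) since 3·6 = 18 ≡ 1, so λ ≡ 13·6 ≡ 10.
  x = λ² - 1 - 1 = 100 - 2 ≡ 13; y = λ·(1 - 13) - 10 ≡ 6. → (13, 6)
3P: (13, 6) + (1, 10). λ = (10 - 6)/(1 - 13) ≡ 4/5 mod 17. 5⁻¹ ≡ 7 (mod 17), so λ ≡ 11.
  x = λ² - 13 - 1 = 121 - 14 ≡ 5; y = λ·(13 - 5) - 6 ≡ 14. → (5, 14)
4P: (5, 14) + (1, 10). λ = (10 - 14)/(1 - 5) ≡ 13/13 mod 17. 13⁻¹ ≡ 4 (mod 17) since 13·4 = 52 ≡ 1, so λ ≡ 1.
  x = λ² - 5 - 1 = 1 - 6 ≡ 12; y = λ·(5 - 12) - 14 ≡ 13. → (12, 13)
5P: (12, 13) + (1, 10). λ = (10 - 13)/(1 - 12) ≡ 14/6 mod 17. 6⁻¹ ≡ 3 (mod 17) since 6·3 = 18 ≡ 1, so λ ≡ 8.
  x = λ² - 12 - 1 = 64 - 13 ≡ 0; y = λ·(12 - 0) - 13 ≡ 15. → (0, 15)
6P: (0, 15) + (1, 10). λ = (10 - 15)/(1 - 0) ≡ 12/1 mod 17. 1⁻¹ ≡ 1 (mod 17), so λ ≡ 12.
  x = λ² - 0 - 1 = 144 - 1 ≡ 7; y = λ·(0 - 7) - 15 ≡ 3. → (7, 3)
7P: (7, 3) + (1, 10). λ = (10 - 3)/(1 - 7) ≡ 7/11 mod 17. 11⁻¹ ≡ 14 (mod 17), so λ ≡ 13.
  x = λ² - 7 - 1 = 169 - 8 ≡ 8; y = λ·(7 - 8) - 3 ≡ 1. → (8, 1)
8P: (8, 1) + (1, 10). λ = (10 - 1)/(1 - 8) ≡ 9/10 mod 17. 10⁻¹ ≡ 12 (mod 17), so λ ≡ 6.
  x = λ² - 8 - 1 = 36 - 9 ≡ 10; y = λ·(8 - 10) - 1 ≡ 4. → (10, 4)
9P: (10, 4) + (1, 10). λ = (10 - 4)/(1 - 10) ≡ 6/8 mod 17. 8⁻¹ ≡ 15 (mod 17) since 8·15 = 120 ≡ 1, so λ ≡ 5.
  x = λ² - 10 - 1 = 25 - 11 ≡ 14; y = λ·(10 - 14) - 4 ≡ 10. → (14, 10)
10P: (14, 10) + (1, 10). λ = (10 - 10)/(1 - 14) ≡ 0/4 mod 17. 4⁻¹ ≡ 13 (mod 17), so λ ≡ 0.
  x = λ² - 14 - 1 = 0 - 15 ≡ 2; y = λ·(14 - 2) - 10 ≡ 7. → (2, 7)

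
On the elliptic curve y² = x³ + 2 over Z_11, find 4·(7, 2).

Write Q = (7, 2).
Double-and-add on 4 = (100)₂. Start with Q = (7, 2) for the leading 1-bit.
double: tangent at (7, 2): λ = (3·7² + 0)/(2·2) ≡ 4/4. 4⁻¹ ≡ 3 (mod 11) since 4·3 = 12 ≡ 1, so λ ≡ 4·3 ≡ 1.
  x = λ² - 7 - 7 = 1 - 14 ≡ 9; y = λ·(7 - 9) - 2 ≡ 7. → (9, 7)
double: tangent at (9, 7): λ = (3·9² + 0)/(2·7) ≡ 1/3. 3⁻¹ ≡ 4 (mod 11) since 3·4 = 12 ≡ 1, so λ ≡ 1·4 ≡ 4.
  x = λ² - 9 - 9 = 16 - 18 ≡ 9; y = λ·(9 - 9) - 7 ≡ 4. → (9, 4)

(9, 4)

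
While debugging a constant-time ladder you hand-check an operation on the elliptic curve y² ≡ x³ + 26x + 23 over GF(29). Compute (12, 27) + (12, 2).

The two points share x = 12 and their y-coordinates satisfy 27 + 2 ≡ 0 (mod 29), so they are inverses. Their sum is O.

O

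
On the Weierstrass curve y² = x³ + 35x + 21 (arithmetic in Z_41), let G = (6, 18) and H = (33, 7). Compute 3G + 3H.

First 3G:
Repeated addition: build up to 3G.
2G: tangent at (6, 18): λ = (3·6² + 35)/(2·18) ≡ 20/36. 36⁻¹ ≡ 8 (mod 41) since 36·8 = 288 ≡ 1, so λ ≡ 20·8 ≡ 37.
  x = λ² - 6 - 6 = 1369 - 12 ≡ 4; y = λ·(6 - 4) - 18 ≡ 15. → (4, 15)
3G: (4, 15) + (6, 18). λ = (18 - 15)/(6 - 4) ≡ 3/2 mod 41. 2⁻¹ ≡ 21 (mod 41) since 2·21 = 42 ≡ 1, so λ ≡ 22.
  x = λ² - 4 - 6 = 484 - 10 ≡ 23; y = λ·(4 - 23) - 15 ≡ 18. → (23, 18)
3G = (23, 18).
Next 3H:
Repeated addition: build up to 3H.
2H: tangent at (33, 7): λ = (3·33² + 35)/(2·7) ≡ 22/14. 14⁻¹ ≡ 3 (mod 41) since 14·3 = 42 ≡ 1, so λ ≡ 22·3 ≡ 25.
  x = λ² - 33 - 33 = 625 - 66 ≡ 26; y = λ·(33 - 26) - 7 ≡ 4. → (26, 4)
3H: (26, 4) + (33, 7). λ = (7 - 4)/(33 - 26) ≡ 3/7 mod 41. 7⁻¹ ≡ 6 (mod 41) since 7·6 = 42 ≡ 1, so λ ≡ 18.
  x = λ² - 26 - 33 = 324 - 59 ≡ 19; y = λ·(26 - 19) - 4 ≡ 40. → (19, 40)
3H = (19, 40).
Finally 3G + 3H:
(23, 18) + (19, 40). λ = (40 - 18)/(19 - 23) ≡ 22/37 mod 41. 37⁻¹ ≡ 10 (mod 41) since 37·10 = 370 ≡ 1, so λ ≡ 15.
  x = λ² - 23 - 19 = 225 - 42 ≡ 19; y = λ·(23 - 19) - 18 ≡ 1. → (19, 1)

(19, 1)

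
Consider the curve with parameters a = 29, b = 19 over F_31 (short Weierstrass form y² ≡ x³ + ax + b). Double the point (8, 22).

(25, 30)

tangent at (8, 22): λ = (3·8² + 29)/(2·22) ≡ 4/13. 13⁻¹ ≡ 12 (mod 31) since 13·12 = 156 ≡ 1, so λ ≡ 4·12 ≡ 17.
  x = λ² - 8 - 8 = 289 - 16 ≡ 25; y = λ·(8 - 25) - 22 ≡ 30. → (25, 30)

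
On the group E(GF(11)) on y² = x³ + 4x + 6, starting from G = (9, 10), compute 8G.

Repeated addition: build up to 8G.
2G: tangent at (9, 10): λ = (3·9² + 4)/(2·10) ≡ 5/9. 9⁻¹ ≡ 5 (mod 11), so λ ≡ 5·5 ≡ 3.
  x = λ² - 9 - 9 = 9 - 18 ≡ 2; y = λ·(9 - 2) - 10 ≡ 0. → (2, 0)
3G: (2, 0) + (9, 10). λ = (10 - 0)/(9 - 2) ≡ 10/7 mod 11. 7⁻¹ ≡ 8 (mod 11), so λ ≡ 3.
  x = λ² - 2 - 9 = 9 - 11 ≡ 9; y = λ·(2 - 9) - 0 ≡ 1. → (9, 1)
4G: (9, 1) + (9, 10): same x and y₁ ≡ -y₂, so the sum is O.
5G: O + (9, 10) = (9, 10) (identity).
6G: tangent at (9, 10): λ = (3·9² + 4)/(2·10) ≡ 5/9. 9⁻¹ ≡ 5 (mod 11) since 9·5 = 45 ≡ 1, so λ ≡ 5·5 ≡ 3.
  x = λ² - 9 - 9 = 9 - 18 ≡ 2; y = λ·(9 - 2) - 10 ≡ 0. → (2, 0)
7G: (2, 0) + (9, 10). λ = (10 - 0)/(9 - 2) ≡ 10/7 mod 11. 7⁻¹ ≡ 8 (mod 11) since 7·8 = 56 ≡ 1, so λ ≡ 3.
  x = λ² - 2 - 9 = 9 - 11 ≡ 9; y = λ·(2 - 9) - 0 ≡ 1. → (9, 1)
8G: (9, 1) + (9, 10): same x and y₁ ≡ -y₂, so the sum is O.

O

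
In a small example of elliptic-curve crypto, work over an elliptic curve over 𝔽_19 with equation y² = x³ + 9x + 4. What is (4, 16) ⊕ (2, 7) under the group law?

(0, 2)

(4, 16) + (2, 7). λ = (7 - 16)/(2 - 4) ≡ 10/17 mod 19. 17⁻¹ ≡ 9 (mod 19), so λ ≡ 14.
  x = λ² - 4 - 2 = 196 - 6 ≡ 0; y = λ·(4 - 0) - 16 ≡ 2. → (0, 2)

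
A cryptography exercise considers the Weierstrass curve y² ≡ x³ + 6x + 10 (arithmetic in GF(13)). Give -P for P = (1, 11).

-(1, 11) = (1, -11 mod 13) = (1, 2).

(1, 2)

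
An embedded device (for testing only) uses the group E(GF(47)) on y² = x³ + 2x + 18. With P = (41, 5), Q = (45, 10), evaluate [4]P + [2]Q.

(10, 45)

First 4P:
Repeated addition: build up to 4P.
2P: tangent at (41, 5): λ = (3·41² + 2)/(2·5) ≡ 16/10. 10⁻¹ ≡ 33 (mod 47) since 10·33 = 330 ≡ 1, so λ ≡ 16·33 ≡ 11.
  x = λ² - 41 - 41 = 121 - 82 ≡ 39; y = λ·(41 - 39) - 5 ≡ 17. → (39, 17)
3P: (39, 17) + (41, 5). λ = (5 - 17)/(41 - 39) ≡ 35/2 mod 47. 2⁻¹ ≡ 24 (mod 47) since 2·24 = 48 ≡ 1, so λ ≡ 41.
  x = λ² - 39 - 41 = 1681 - 80 ≡ 3; y = λ·(39 - 3) - 17 ≡ 2. → (3, 2)
4P: (3, 2) + (41, 5). λ = (5 - 2)/(41 - 3) ≡ 3/38 mod 47. 38⁻¹ ≡ 26 (mod 47), so λ ≡ 31.
  x = λ² - 3 - 41 = 961 - 44 ≡ 24; y = λ·(3 - 24) - 2 ≡ 5. → (24, 5)
4P = (24, 5).
Next 2Q:
Repeated addition: build up to 2Q.
2Q: tangent at (45, 10): λ = (3·45² + 2)/(2·10) ≡ 14/20. 20⁻¹ ≡ 40 (mod 47) since 20·40 = 800 ≡ 1, so λ ≡ 14·40 ≡ 43.
  x = λ² - 45 - 45 = 1849 - 90 ≡ 20; y = λ·(45 - 20) - 10 ≡ 31. → (20, 31)
2Q = (20, 31).
Finally 4P + 2Q:
(24, 5) + (20, 31). λ = (31 - 5)/(20 - 24) ≡ 26/43 mod 47. 43⁻¹ ≡ 35 (mod 47), so λ ≡ 17.
  x = λ² - 24 - 20 = 289 - 44 ≡ 10; y = λ·(24 - 10) - 5 ≡ 45. → (10, 45)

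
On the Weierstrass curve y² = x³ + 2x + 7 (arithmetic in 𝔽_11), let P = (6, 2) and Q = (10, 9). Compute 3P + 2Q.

O

First 3P:
Repeated addition: build up to 3P.
2P: tangent at (6, 2): λ = (3·6² + 2)/(2·2) ≡ 0/4. 4⁻¹ ≡ 3 (mod 11) since 4·3 = 12 ≡ 1, so λ ≡ 0·3 ≡ 0.
  x = λ² - 6 - 6 = 0 - 12 ≡ 10; y = λ·(6 - 10) - 2 ≡ 9. → (10, 9)
3P: (10, 9) + (6, 2). λ = (2 - 9)/(6 - 10) ≡ 4/7 mod 11. 7⁻¹ ≡ 8 (mod 11) since 7·8 = 56 ≡ 1, so λ ≡ 10.
  x = λ² - 10 - 6 = 100 - 16 ≡ 7; y = λ·(10 - 7) - 9 ≡ 10. → (7, 10)
3P = (7, 10).
Next 2Q:
Repeated addition: build up to 2Q.
2Q: tangent at (10, 9): λ = (3·10² + 2)/(2·9) ≡ 5/7. 7⁻¹ ≡ 8 (mod 11), so λ ≡ 5·8 ≡ 7.
  x = λ² - 10 - 10 = 49 - 20 ≡ 7; y = λ·(10 - 7) - 9 ≡ 1. → (7, 1)
2Q = (7, 1).
Finally 3P + 2Q:
(7, 10) + (7, 1): same x and y₁ ≡ -y₂, so the sum is 𝒪.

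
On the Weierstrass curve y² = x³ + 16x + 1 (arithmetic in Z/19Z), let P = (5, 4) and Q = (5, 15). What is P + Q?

The two points share x = 5 and their y-coordinates satisfy 4 + 15 ≡ 0 (mod 19), so they are inverses. Their sum is O.

O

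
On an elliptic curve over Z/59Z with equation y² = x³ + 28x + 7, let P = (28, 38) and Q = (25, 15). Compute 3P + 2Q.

First 3P:
Repeated addition: build up to 3P.
2P: tangent at (28, 38): λ = (3·28² + 28)/(2·38) ≡ 20/17. 17⁻¹ ≡ 7 (mod 59) since 17·7 = 119 ≡ 1, so λ ≡ 20·7 ≡ 22.
  x = λ² - 28 - 28 = 484 - 56 ≡ 15; y = λ·(28 - 15) - 38 ≡ 12. → (15, 12)
3P: (15, 12) + (28, 38). λ = (38 - 12)/(28 - 15) ≡ 26/13 mod 59. 13⁻¹ ≡ 50 (mod 59), so λ ≡ 2.
  x = λ² - 15 - 28 = 4 - 43 ≡ 20; y = λ·(15 - 20) - 12 ≡ 37. → (20, 37)
3P = (20, 37).
Next 2Q:
Repeated addition: build up to 2Q.
2Q: tangent at (25, 15): λ = (3·25² + 28)/(2·15) ≡ 15/30. 30⁻¹ ≡ 2 (mod 59), so λ ≡ 15·2 ≡ 30.
  x = λ² - 25 - 25 = 900 - 50 ≡ 24; y = λ·(25 - 24) - 15 ≡ 15. → (24, 15)
2Q = (24, 15).
Finally 3P + 2Q:
(20, 37) + (24, 15). λ = (15 - 37)/(24 - 20) ≡ 37/4 mod 59. 4⁻¹ ≡ 15 (mod 59), so λ ≡ 24.
  x = λ² - 20 - 24 = 576 - 44 ≡ 1; y = λ·(20 - 1) - 37 ≡ 6. → (1, 6)

(1, 6)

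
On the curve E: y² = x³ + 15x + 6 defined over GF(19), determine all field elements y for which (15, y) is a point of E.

none

x³ + 15x + 6 = 3606 ≡ 15 (mod 19).
15 is a non-residue mod 19; no y exists.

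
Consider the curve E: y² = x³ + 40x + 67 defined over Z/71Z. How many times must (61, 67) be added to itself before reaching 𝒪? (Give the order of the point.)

2P: tangent at (61, 67): λ = (3·61² + 40)/(2·67) ≡ 56/63. 63⁻¹ ≡ 62 (mod 71), so λ ≡ 56·62 ≡ 64.
  x = λ² - 61 - 61 = 4096 - 122 ≡ 69; y = λ·(61 - 69) - 67 ≡ 60. → (69, 60)
3P: (69, 60) + (61, 67). λ = (67 - 60)/(61 - 69) ≡ 7/63 mod 71. 63⁻¹ ≡ 62 (mod 71) since 63·62 = 3906 ≡ 1, so λ ≡ 8.
  x = λ² - 69 - 61 = 64 - 130 ≡ 5; y = λ·(69 - 5) - 60 ≡ 26. → (5, 26)
4P: (5, 26) + (61, 67). λ = (67 - 26)/(61 - 5) ≡ 41/56 mod 71. 56⁻¹ ≡ 52 (mod 71), so λ ≡ 2.
  x = λ² - 5 - 61 = 4 - 66 ≡ 9; y = λ·(5 - 9) - 26 ≡ 37. → (9, 37)
5P: (9, 37) + (61, 67). λ = (67 - 37)/(61 - 9) ≡ 30/52 mod 71. 52⁻¹ ≡ 56 (mod 71), so λ ≡ 47.
  x = λ² - 9 - 61 = 2209 - 70 ≡ 9; y = λ·(9 - 9) - 37 ≡ 34. → (9, 34)
6P: (9, 34) + (61, 67). λ = (67 - 34)/(61 - 9) ≡ 33/52 mod 71. 52⁻¹ ≡ 56 (mod 71) since 52·56 = 2912 ≡ 1, so λ ≡ 2.
  x = λ² - 9 - 61 = 4 - 70 ≡ 5; y = λ·(9 - 5) - 34 ≡ 45. → (5, 45)
7P: (5, 45) + (61, 67). λ = (67 - 45)/(61 - 5) ≡ 22/56 mod 71. 56⁻¹ ≡ 52 (mod 71) since 56·52 = 2912 ≡ 1, so λ ≡ 8.
  x = λ² - 5 - 61 = 64 - 66 ≡ 69; y = λ·(5 - 69) - 45 ≡ 11. → (69, 11)
8P: (69, 11) + (61, 67). λ = (67 - 11)/(61 - 69) ≡ 56/63 mod 71. 63⁻¹ ≡ 62 (mod 71), so λ ≡ 64.
  x = λ² - 69 - 61 = 4096 - 130 ≡ 61; y = λ·(69 - 61) - 11 ≡ 4. → (61, 4)
9P: (61, 4) + (61, 67): same x and y₁ ≡ -y₂, so the sum is 𝒪.
9P = 𝒪, so the order is 9.

9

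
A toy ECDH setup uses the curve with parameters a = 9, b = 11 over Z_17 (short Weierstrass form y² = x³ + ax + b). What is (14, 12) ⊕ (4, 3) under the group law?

(14, 12) + (4, 3). λ = (3 - 12)/(4 - 14) ≡ 8/7 mod 17. 7⁻¹ ≡ 5 (mod 17), so λ ≡ 6.
  x = λ² - 14 - 4 = 36 - 18 ≡ 1; y = λ·(14 - 1) - 12 ≡ 15. → (1, 15)

(1, 15)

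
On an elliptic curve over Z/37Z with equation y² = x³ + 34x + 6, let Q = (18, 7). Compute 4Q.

(12, 12)

Repeated addition: build up to 4Q.
2Q: tangent at (18, 7): λ = (3·18² + 34)/(2·7) ≡ 7/14. 14⁻¹ ≡ 8 (mod 37), so λ ≡ 7·8 ≡ 19.
  x = λ² - 18 - 18 = 361 - 36 ≡ 29; y = λ·(18 - 29) - 7 ≡ 6. → (29, 6)
3Q: (29, 6) + (18, 7). λ = (7 - 6)/(18 - 29) ≡ 1/26 mod 37. 26⁻¹ ≡ 10 (mod 37), so λ ≡ 10.
  x = λ² - 29 - 18 = 100 - 47 ≡ 16; y = λ·(29 - 16) - 6 ≡ 13. → (16, 13)
4Q: (16, 13) + (18, 7). λ = (7 - 13)/(18 - 16) ≡ 31/2 mod 37. 2⁻¹ ≡ 19 (mod 37) since 2·19 = 38 ≡ 1, so λ ≡ 34.
  x = λ² - 16 - 18 = 1156 - 34 ≡ 12; y = λ·(16 - 12) - 13 ≡ 12. → (12, 12)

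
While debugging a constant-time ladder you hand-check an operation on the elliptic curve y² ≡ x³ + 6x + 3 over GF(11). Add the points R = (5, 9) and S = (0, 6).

(5, 9) + (0, 6). λ = (6 - 9)/(0 - 5) ≡ 8/6 mod 11. 6⁻¹ ≡ 2 (mod 11) since 6·2 = 12 ≡ 1, so λ ≡ 5.
  x = λ² - 5 - 0 = 25 - 5 ≡ 9; y = λ·(5 - 9) - 9 ≡ 4. → (9, 4)

(9, 4)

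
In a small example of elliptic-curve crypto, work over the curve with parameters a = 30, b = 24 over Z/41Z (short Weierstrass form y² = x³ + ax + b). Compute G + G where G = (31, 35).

(28, 26)

tangent at (31, 35): λ = (3·31² + 30)/(2·35) ≡ 2/29. 29⁻¹ ≡ 17 (mod 41) since 29·17 = 493 ≡ 1, so λ ≡ 2·17 ≡ 34.
  x = λ² - 31 - 31 = 1156 - 62 ≡ 28; y = λ·(31 - 28) - 35 ≡ 26. → (28, 26)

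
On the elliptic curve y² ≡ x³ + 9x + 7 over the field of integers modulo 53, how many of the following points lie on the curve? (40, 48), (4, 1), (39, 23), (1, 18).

(40, 48): 48² ≡ 25, rhs ≡ 25 → on.
(4, 1): 1² ≡ 1, rhs ≡ 1 → on.
(39, 23): 23² ≡ 52, rhs ≡ 52 → on.
(1, 18): 18² ≡ 6, rhs ≡ 17 → off.

3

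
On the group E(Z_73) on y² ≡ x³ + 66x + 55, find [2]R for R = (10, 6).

(16, 30)

tangent at (10, 6): λ = (3·10² + 66)/(2·6) ≡ 1/12. 12⁻¹ ≡ 67 (mod 73), so λ ≡ 1·67 ≡ 67.
  x = λ² - 10 - 10 = 4489 - 20 ≡ 16; y = λ·(10 - 16) - 6 ≡ 30. → (16, 30)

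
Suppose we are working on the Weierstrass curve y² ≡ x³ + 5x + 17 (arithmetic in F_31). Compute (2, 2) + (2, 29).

The two points share x = 2 and their y-coordinates satisfy 2 + 29 ≡ 0 (mod 31), so they are inverses. Their sum is the point at infinity.

O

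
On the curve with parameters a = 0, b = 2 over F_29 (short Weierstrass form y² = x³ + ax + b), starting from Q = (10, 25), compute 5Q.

(27, 9)

Double-and-add on 5 = (101)₂. Start with Q = (10, 25) for the leading 1-bit.
double: tangent at (10, 25): λ = (3·10² + 0)/(2·25) ≡ 10/21. 21⁻¹ ≡ 18 (mod 29), so λ ≡ 10·18 ≡ 6.
  x = λ² - 10 - 10 = 36 - 20 ≡ 16; y = λ·(10 - 16) - 25 ≡ 26. → (16, 26)
double: tangent at (16, 26): λ = (3·16² + 0)/(2·26) ≡ 14/23. 23⁻¹ ≡ 24 (mod 29) since 23·24 = 552 ≡ 1, so λ ≡ 14·24 ≡ 17.
  x = λ² - 16 - 16 = 289 - 32 ≡ 25; y = λ·(16 - 25) - 26 ≡ 24. → (25, 24)
add Q: (25, 24) + (10, 25). λ = (25 - 24)/(10 - 25) ≡ 1/14 mod 29. 14⁻¹ ≡ 27 (mod 29) since 14·27 = 378 ≡ 1, so λ ≡ 27.
  x = λ² - 25 - 10 = 729 - 35 ≡ 27; y = λ·(25 - 27) - 24 ≡ 9. → (27, 9)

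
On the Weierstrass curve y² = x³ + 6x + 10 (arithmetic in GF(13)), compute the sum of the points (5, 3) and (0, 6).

(5, 3) + (0, 6). λ = (6 - 3)/(0 - 5) ≡ 3/8 mod 13. 8⁻¹ ≡ 5 (mod 13) since 8·5 = 40 ≡ 1, so λ ≡ 2.
  x = λ² - 5 - 0 = 4 - 5 ≡ 12; y = λ·(5 - 12) - 3 ≡ 9. → (12, 9)

(12, 9)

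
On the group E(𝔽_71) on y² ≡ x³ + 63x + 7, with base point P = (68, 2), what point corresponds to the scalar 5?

Double-and-add on 5 = (101)₂. Start with P = (68, 2) for the leading 1-bit.
double: tangent at (68, 2): λ = (3·68² + 63)/(2·2) ≡ 19/4. 4⁻¹ ≡ 18 (mod 71) since 4·18 = 72 ≡ 1, so λ ≡ 19·18 ≡ 58.
  x = λ² - 68 - 68 = 3364 - 136 ≡ 33; y = λ·(68 - 33) - 2 ≡ 40. → (33, 40)
double: tangent at (33, 40): λ = (3·33² + 63)/(2·40) ≡ 64/9. 9⁻¹ ≡ 8 (mod 71), so λ ≡ 64·8 ≡ 15.
  x = λ² - 33 - 33 = 225 - 66 ≡ 17; y = λ·(33 - 17) - 40 ≡ 58. → (17, 58)
add P: (17, 58) + (68, 2). λ = (2 - 58)/(68 - 17) ≡ 15/51 mod 71. 51⁻¹ ≡ 39 (mod 71) since 51·39 = 1989 ≡ 1, so λ ≡ 17.
  x = λ² - 17 - 68 = 289 - 85 ≡ 62; y = λ·(17 - 62) - 58 ≡ 29. → (62, 29)

(62, 29)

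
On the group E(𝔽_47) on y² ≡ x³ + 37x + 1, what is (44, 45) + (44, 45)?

(27, 12)

tangent at (44, 45): λ = (3·44² + 37)/(2·45) ≡ 17/43. 43⁻¹ ≡ 35 (mod 47) since 43·35 = 1505 ≡ 1, so λ ≡ 17·35 ≡ 31.
  x = λ² - 44 - 44 = 961 - 88 ≡ 27; y = λ·(44 - 27) - 45 ≡ 12. → (27, 12)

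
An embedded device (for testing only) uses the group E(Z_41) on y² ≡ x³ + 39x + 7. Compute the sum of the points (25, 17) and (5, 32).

(25, 17) + (5, 32). λ = (32 - 17)/(5 - 25) ≡ 15/21 mod 41. 21⁻¹ ≡ 2 (mod 41) since 21·2 = 42 ≡ 1, so λ ≡ 30.
  x = λ² - 25 - 5 = 900 - 30 ≡ 9; y = λ·(25 - 9) - 17 ≡ 12. → (9, 12)

(9, 12)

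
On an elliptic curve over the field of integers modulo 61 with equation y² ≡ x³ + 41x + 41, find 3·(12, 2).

(2, 3)

Write P = (12, 2).
Repeated addition: build up to 3P.
2P: tangent at (12, 2): λ = (3·12² + 41)/(2·2) ≡ 46/4. 4⁻¹ ≡ 46 (mod 61) since 4·46 = 184 ≡ 1, so λ ≡ 46·46 ≡ 42.
  x = λ² - 12 - 12 = 1764 - 24 ≡ 32; y = λ·(12 - 32) - 2 ≡ 12. → (32, 12)
3P: (32, 12) + (12, 2). λ = (2 - 12)/(12 - 32) ≡ 51/41 mod 61. 41⁻¹ ≡ 3 (mod 61), so λ ≡ 31.
  x = λ² - 32 - 12 = 961 - 44 ≡ 2; y = λ·(32 - 2) - 12 ≡ 3. → (2, 3)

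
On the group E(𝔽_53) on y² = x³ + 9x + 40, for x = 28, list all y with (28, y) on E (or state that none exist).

14, 39

x³ + 9x + 40 = 22244 ≡ 37 (mod 53).
Square roots of 37 mod 53: 14 and 39 (since 14² = 196 ≡ 37).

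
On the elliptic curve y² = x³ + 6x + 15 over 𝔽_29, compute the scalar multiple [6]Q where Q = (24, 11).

(14, 1)

Double-and-add on 6 = (110)₂. Start with Q = (24, 11) for the leading 1-bit.
double: tangent at (24, 11): λ = (3·24² + 6)/(2·11) ≡ 23/22. 22⁻¹ ≡ 4 (mod 29), so λ ≡ 23·4 ≡ 5.
  x = λ² - 24 - 24 = 25 - 48 ≡ 6; y = λ·(24 - 6) - 11 ≡ 21. → (6, 21)
add Q: (6, 21) + (24, 11). λ = (11 - 21)/(24 - 6) ≡ 19/18 mod 29. 18⁻¹ ≡ 21 (mod 29) since 18·21 = 378 ≡ 1, so λ ≡ 22.
  x = λ² - 6 - 24 = 484 - 30 ≡ 19; y = λ·(6 - 19) - 21 ≡ 12. → (19, 12)
double: tangent at (19, 12): λ = (3·19² + 6)/(2·12) ≡ 16/24. 24⁻¹ ≡ 23 (mod 29), so λ ≡ 16·23 ≡ 20.
  x = λ² - 19 - 19 = 400 - 38 ≡ 14; y = λ·(19 - 14) - 12 ≡ 1. → (14, 1)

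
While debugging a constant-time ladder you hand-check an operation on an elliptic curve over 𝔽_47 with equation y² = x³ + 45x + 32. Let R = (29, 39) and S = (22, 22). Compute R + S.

(29, 39) + (22, 22). λ = (22 - 39)/(22 - 29) ≡ 30/40 mod 47. 40⁻¹ ≡ 20 (mod 47) since 40·20 = 800 ≡ 1, so λ ≡ 36.
  x = λ² - 29 - 22 = 1296 - 51 ≡ 23; y = λ·(29 - 23) - 39 ≡ 36. → (23, 36)

(23, 36)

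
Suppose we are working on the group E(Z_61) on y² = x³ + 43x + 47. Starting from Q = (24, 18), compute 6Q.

Double-and-add on 6 = (110)₂. Start with Q = (24, 18) for the leading 1-bit.
double: tangent at (24, 18): λ = (3·24² + 43)/(2·18) ≡ 2/36. 36⁻¹ ≡ 39 (mod 61), so λ ≡ 2·39 ≡ 17.
  x = λ² - 24 - 24 = 289 - 48 ≡ 58; y = λ·(24 - 58) - 18 ≡ 14. → (58, 14)
add Q: (58, 14) + (24, 18). λ = (18 - 14)/(24 - 58) ≡ 4/27 mod 61. 27⁻¹ ≡ 52 (mod 61) since 27·52 = 1404 ≡ 1, so λ ≡ 25.
  x = λ² - 58 - 24 = 625 - 82 ≡ 55; y = λ·(58 - 55) - 14 ≡ 0. → (55, 0)
double: (55, 0) + (55, 0): same x and y₁ ≡ -y₂, so the sum is 𝒪.

O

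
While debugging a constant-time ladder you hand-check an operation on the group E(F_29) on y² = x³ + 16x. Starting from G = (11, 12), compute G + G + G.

Repeated addition: build up to 3G.
2G: tangent at (11, 12): λ = (3·11² + 16)/(2·12) ≡ 2/24. 24⁻¹ ≡ 23 (mod 29), so λ ≡ 2·23 ≡ 17.
  x = λ² - 11 - 11 = 289 - 22 ≡ 6; y = λ·(11 - 6) - 12 ≡ 15. → (6, 15)
3G: (6, 15) + (11, 12). λ = (12 - 15)/(11 - 6) ≡ 26/5 mod 29. 5⁻¹ ≡ 6 (mod 29), so λ ≡ 11.
  x = λ² - 6 - 11 = 121 - 17 ≡ 17; y = λ·(6 - 17) - 15 ≡ 9. → (17, 9)

(17, 9)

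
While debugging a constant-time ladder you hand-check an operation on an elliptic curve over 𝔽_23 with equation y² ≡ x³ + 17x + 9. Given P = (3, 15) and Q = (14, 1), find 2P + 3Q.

First 2P:
Repeated addition: build up to 2P.
2P: tangent at (3, 15): λ = (3·3² + 17)/(2·15) ≡ 21/7. 7⁻¹ ≡ 10 (mod 23), so λ ≡ 21·10 ≡ 3.
  x = λ² - 3 - 3 = 9 - 6 ≡ 3; y = λ·(3 - 3) - 15 ≡ 8. → (3, 8)
2P = (3, 8).
Next 3Q:
Repeated addition: build up to 3Q.
2Q: tangent at (14, 1): λ = (3·14² + 17)/(2·1) ≡ 7/2. 2⁻¹ ≡ 12 (mod 23), so λ ≡ 7·12 ≡ 15.
  x = λ² - 14 - 14 = 225 - 28 ≡ 13; y = λ·(14 - 13) - 1 ≡ 14. → (13, 14)
3Q: (13, 14) + (14, 1). λ = (1 - 14)/(14 - 13) ≡ 10/1 mod 23. 1⁻¹ ≡ 1 (mod 23), so λ ≡ 10.
  x = λ² - 13 - 14 = 100 - 27 ≡ 4; y = λ·(13 - 4) - 14 ≡ 7. → (4, 7)
3Q = (4, 7).
Finally 2P + 3Q:
(3, 8) + (4, 7). λ = (7 - 8)/(4 - 3) ≡ 22/1 mod 23. 1⁻¹ ≡ 1 (mod 23), so λ ≡ 22.
  x = λ² - 3 - 4 = 484 - 7 ≡ 17; y = λ·(3 - 17) - 8 ≡ 6. → (17, 6)

(17, 6)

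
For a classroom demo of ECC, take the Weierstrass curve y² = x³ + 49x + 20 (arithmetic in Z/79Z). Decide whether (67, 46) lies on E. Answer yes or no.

y² = 46² ≡ 62; x³ + 49x + 20 = 304066 ≡ 74 (mod 79). 62 ≠ 74.

no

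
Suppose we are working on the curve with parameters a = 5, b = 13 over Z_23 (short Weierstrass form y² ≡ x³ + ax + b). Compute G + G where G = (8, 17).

tangent at (8, 17): λ = (3·8² + 5)/(2·17) ≡ 13/11. 11⁻¹ ≡ 21 (mod 23) since 11·21 = 231 ≡ 1, so λ ≡ 13·21 ≡ 20.
  x = λ² - 8 - 8 = 400 - 16 ≡ 16; y = λ·(8 - 16) - 17 ≡ 7. → (16, 7)

(16, 7)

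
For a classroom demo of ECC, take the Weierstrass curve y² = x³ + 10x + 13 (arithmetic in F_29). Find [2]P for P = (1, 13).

tangent at (1, 13): λ = (3·1² + 10)/(2·13) ≡ 13/26. 26⁻¹ ≡ 19 (mod 29) since 26·19 = 494 ≡ 1, so λ ≡ 13·19 ≡ 15.
  x = λ² - 1 - 1 = 225 - 2 ≡ 20; y = λ·(1 - 20) - 13 ≡ 21. → (20, 21)

(20, 21)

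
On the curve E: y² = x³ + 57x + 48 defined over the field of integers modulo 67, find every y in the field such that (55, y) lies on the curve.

none

x³ + 57x + 48 = 169558 ≡ 48 (mod 67).
48 is a non-residue mod 67; no y exists.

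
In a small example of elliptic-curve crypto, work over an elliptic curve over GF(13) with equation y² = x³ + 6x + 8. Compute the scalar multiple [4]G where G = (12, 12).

Double-and-add on 4 = (100)₂. Start with G = (12, 12) for the leading 1-bit.
double: tangent at (12, 12): λ = (3·12² + 6)/(2·12) ≡ 9/11. 11⁻¹ ≡ 6 (mod 13), so λ ≡ 9·6 ≡ 2.
  x = λ² - 12 - 12 = 4 - 24 ≡ 6; y = λ·(12 - 6) - 12 ≡ 0. → (6, 0)
double: (6, 0) + (6, 0): same x and y₁ ≡ -y₂, so the sum is ∞.

O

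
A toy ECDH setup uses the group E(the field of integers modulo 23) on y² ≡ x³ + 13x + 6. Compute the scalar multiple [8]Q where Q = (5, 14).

Double-and-add on 8 = (1000)₂. Start with Q = (5, 14) for the leading 1-bit.
double: tangent at (5, 14): λ = (3·5² + 13)/(2·14) ≡ 19/5. 5⁻¹ ≡ 14 (mod 23), so λ ≡ 19·14 ≡ 13.
  x = λ² - 5 - 5 = 169 - 10 ≡ 21; y = λ·(5 - 21) - 14 ≡ 8. → (21, 8)
double: tangent at (21, 8): λ = (3·21² + 13)/(2·8) ≡ 2/16. 16⁻¹ ≡ 13 (mod 23) since 16·13 = 208 ≡ 1, so λ ≡ 2·13 ≡ 3.
  x = λ² - 21 - 21 = 9 - 42 ≡ 13; y = λ·(21 - 13) - 8 ≡ 16. → (13, 16)
double: tangent at (13, 16): λ = (3·13² + 13)/(2·16) ≡ 14/9. 9⁻¹ ≡ 18 (mod 23) since 9·18 = 162 ≡ 1, so λ ≡ 14·18 ≡ 22.
  x = λ² - 13 - 13 = 484 - 26 ≡ 21; y = λ·(13 - 21) - 16 ≡ 15. → (21, 15)

(21, 15)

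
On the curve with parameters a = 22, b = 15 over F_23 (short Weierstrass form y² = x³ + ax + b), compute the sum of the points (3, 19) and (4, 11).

(3, 19) + (4, 11). λ = (11 - 19)/(4 - 3) ≡ 15/1 mod 23. 1⁻¹ ≡ 1 (mod 23) since 1·1 = 1 ≡ 1, so λ ≡ 15.
  x = λ² - 3 - 4 = 225 - 7 ≡ 11; y = λ·(3 - 11) - 19 ≡ 22. → (11, 22)

(11, 22)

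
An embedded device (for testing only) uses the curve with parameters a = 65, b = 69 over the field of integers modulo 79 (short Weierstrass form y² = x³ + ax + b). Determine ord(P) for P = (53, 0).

2

2P: (53, 0) + (53, 0): same x and y₁ ≡ -y₂, so the sum is the point at infinity.
2P = the point at infinity, so the order is 2.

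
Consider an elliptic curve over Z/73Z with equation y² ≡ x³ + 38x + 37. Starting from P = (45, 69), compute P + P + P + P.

Double-and-add on 4 = (100)₂. Start with P = (45, 69) for the leading 1-bit.
double: tangent at (45, 69): λ = (3·45² + 38)/(2·69) ≡ 54/65. 65⁻¹ ≡ 9 (mod 73), so λ ≡ 54·9 ≡ 48.
  x = λ² - 45 - 45 = 2304 - 90 ≡ 24; y = λ·(45 - 24) - 69 ≡ 63. → (24, 63)
double: tangent at (24, 63): λ = (3·24² + 38)/(2·63) ≡ 14/53. 53⁻¹ ≡ 62 (mod 73), so λ ≡ 14·62 ≡ 65.
  x = λ² - 24 - 24 = 4225 - 48 ≡ 16; y = λ·(24 - 16) - 63 ≡ 19. → (16, 19)

(16, 19)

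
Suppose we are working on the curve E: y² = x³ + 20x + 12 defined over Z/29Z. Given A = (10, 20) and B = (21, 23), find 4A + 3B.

First 4A:
Repeated addition: build up to 4A.
2A: tangent at (10, 20): λ = (3·10² + 20)/(2·20) ≡ 1/11. 11⁻¹ ≡ 8 (mod 29), so λ ≡ 1·8 ≡ 8.
  x = λ² - 10 - 10 = 64 - 20 ≡ 15; y = λ·(10 - 15) - 20 ≡ 27. → (15, 27)
3A: (15, 27) + (10, 20). λ = (20 - 27)/(10 - 15) ≡ 22/24 mod 29. 24⁻¹ ≡ 23 (mod 29) since 24·23 = 552 ≡ 1, so λ ≡ 13.
  x = λ² - 15 - 10 = 169 - 25 ≡ 28; y = λ·(15 - 28) - 27 ≡ 7. → (28, 7)
4A: (28, 7) + (10, 20). λ = (20 - 7)/(10 - 28) ≡ 13/11 mod 29. 11⁻¹ ≡ 8 (mod 29) since 11·8 = 88 ≡ 1, so λ ≡ 17.
  x = λ² - 28 - 10 = 289 - 38 ≡ 19; y = λ·(28 - 19) - 7 ≡ 1. → (19, 1)
4A = (19, 1).
Next 3B:
Repeated addition: build up to 3B.
2B: tangent at (21, 23): λ = (3·21² + 20)/(2·23) ≡ 9/17. 17⁻¹ ≡ 12 (mod 29) since 17·12 = 204 ≡ 1, so λ ≡ 9·12 ≡ 21.
  x = λ² - 21 - 21 = 441 - 42 ≡ 22; y = λ·(21 - 22) - 23 ≡ 14. → (22, 14)
3B: (22, 14) + (21, 23). λ = (23 - 14)/(21 - 22) ≡ 9/28 mod 29. 28⁻¹ ≡ 28 (mod 29), so λ ≡ 20.
  x = λ² - 22 - 21 = 400 - 43 ≡ 9; y = λ·(22 - 9) - 14 ≡ 14. → (9, 14)
3B = (9, 14).
Finally 4A + 3B:
(19, 1) + (9, 14). λ = (14 - 1)/(9 - 19) ≡ 13/19 mod 29. 19⁻¹ ≡ 26 (mod 29), so λ ≡ 19.
  x = λ² - 19 - 9 = 361 - 28 ≡ 14; y = λ·(19 - 14) - 1 ≡ 7. → (14, 7)

(14, 7)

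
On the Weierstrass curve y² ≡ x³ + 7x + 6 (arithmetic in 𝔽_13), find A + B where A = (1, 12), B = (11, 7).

(11, 6)

(1, 12) + (11, 7). λ = (7 - 12)/(11 - 1) ≡ 8/10 mod 13. 10⁻¹ ≡ 4 (mod 13), so λ ≡ 6.
  x = λ² - 1 - 11 = 36 - 12 ≡ 11; y = λ·(1 - 11) - 12 ≡ 6. → (11, 6)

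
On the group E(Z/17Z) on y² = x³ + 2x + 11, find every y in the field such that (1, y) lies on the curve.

x³ + 2x + 11 = 14 ≡ 14 (mod 17).
14 is a non-residue mod 17; no y exists.

none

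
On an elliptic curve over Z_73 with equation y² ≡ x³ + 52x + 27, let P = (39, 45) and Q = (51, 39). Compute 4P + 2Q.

First 4P:
Double-and-add on 4 = (100)₂. Start with P = (39, 45) for the leading 1-bit.
double: tangent at (39, 45): λ = (3·39² + 52)/(2·45) ≡ 16/17. 17⁻¹ ≡ 43 (mod 73), so λ ≡ 16·43 ≡ 31.
  x = λ² - 39 - 39 = 961 - 78 ≡ 7; y = λ·(39 - 7) - 45 ≡ 71. → (7, 71)
double: tangent at (7, 71): λ = (3·7² + 52)/(2·71) ≡ 53/69. 69⁻¹ ≡ 18 (mod 73) since 69·18 = 1242 ≡ 1, so λ ≡ 53·18 ≡ 5.
  x = λ² - 7 - 7 = 25 - 14 ≡ 11; y = λ·(7 - 11) - 71 ≡ 55. → (11, 55)
4P = (11, 55).
Next 2Q:
Repeated addition: build up to 2Q.
2Q: tangent at (51, 39): λ = (3·51² + 52)/(2·39) ≡ 44/5. 5⁻¹ ≡ 44 (mod 73) since 5·44 = 220 ≡ 1, so λ ≡ 44·44 ≡ 38.
  x = λ² - 51 - 51 = 1444 - 102 ≡ 28; y = λ·(51 - 28) - 39 ≡ 32. → (28, 32)
2Q = (28, 32).
Finally 4P + 2Q:
(11, 55) + (28, 32). λ = (32 - 55)/(28 - 11) ≡ 50/17 mod 73. 17⁻¹ ≡ 43 (mod 73), so λ ≡ 33.
  x = λ² - 11 - 28 = 1089 - 39 ≡ 28; y = λ·(11 - 28) - 55 ≡ 41. → (28, 41)

(28, 41)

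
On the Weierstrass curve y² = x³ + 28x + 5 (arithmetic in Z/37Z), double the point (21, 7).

tangent at (21, 7): λ = (3·21² + 28)/(2·7) ≡ 19/14. 14⁻¹ ≡ 8 (mod 37), so λ ≡ 19·8 ≡ 4.
  x = λ² - 21 - 21 = 16 - 42 ≡ 11; y = λ·(21 - 11) - 7 ≡ 33. → (11, 33)

(11, 33)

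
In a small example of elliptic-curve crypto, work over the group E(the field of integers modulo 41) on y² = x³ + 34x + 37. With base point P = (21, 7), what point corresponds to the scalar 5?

Double-and-add on 5 = (101)₂. Start with P = (21, 7) for the leading 1-bit.
double: tangent at (21, 7): λ = (3·21² + 34)/(2·7) ≡ 4/14. 14⁻¹ ≡ 3 (mod 41) since 14·3 = 42 ≡ 1, so λ ≡ 4·3 ≡ 12.
  x = λ² - 21 - 21 = 144 - 42 ≡ 20; y = λ·(21 - 20) - 7 ≡ 5. → (20, 5)
double: tangent at (20, 5): λ = (3·20² + 34)/(2·5) ≡ 4/10. 10⁻¹ ≡ 37 (mod 41), so λ ≡ 4·37 ≡ 25.
  x = λ² - 20 - 20 = 625 - 40 ≡ 11; y = λ·(20 - 11) - 5 ≡ 15. → (11, 15)
add P: (11, 15) + (21, 7). λ = (7 - 15)/(21 - 11) ≡ 33/10 mod 41. 10⁻¹ ≡ 37 (mod 41), so λ ≡ 32.
  x = λ² - 11 - 21 = 1024 - 32 ≡ 8; y = λ·(11 - 8) - 15 ≡ 40. → (8, 40)

(8, 40)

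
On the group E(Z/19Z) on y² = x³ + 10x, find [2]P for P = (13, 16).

(4, 16)

tangent at (13, 16): λ = (3·13² + 10)/(2·16) ≡ 4/13. 13⁻¹ ≡ 3 (mod 19) since 13·3 = 39 ≡ 1, so λ ≡ 4·3 ≡ 12.
  x = λ² - 13 - 13 = 144 - 26 ≡ 4; y = λ·(13 - 4) - 16 ≡ 16. → (4, 16)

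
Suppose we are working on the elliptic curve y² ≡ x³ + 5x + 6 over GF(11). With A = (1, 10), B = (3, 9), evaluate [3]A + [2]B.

First 3A:
Repeated addition: build up to 3A.
2A: tangent at (1, 10): λ = (3·1² + 5)/(2·10) ≡ 8/9. 9⁻¹ ≡ 5 (mod 11), so λ ≡ 8·5 ≡ 7.
  x = λ² - 1 - 1 = 49 - 2 ≡ 3; y = λ·(1 - 3) - 10 ≡ 9. → (3, 9)
3A: (3, 9) + (1, 10). λ = (10 - 9)/(1 - 3) ≡ 1/9 mod 11. 9⁻¹ ≡ 5 (mod 11) since 9·5 = 45 ≡ 1, so λ ≡ 5.
  x = λ² - 3 - 1 = 25 - 4 ≡ 10; y = λ·(3 - 10) - 9 ≡ 0. → (10, 0)
3A = (10, 0).
Next 2B:
Repeated addition: build up to 2B.
2B: tangent at (3, 9): λ = (3·3² + 5)/(2·9) ≡ 10/7. 7⁻¹ ≡ 8 (mod 11), so λ ≡ 10·8 ≡ 3.
  x = λ² - 3 - 3 = 9 - 6 ≡ 3; y = λ·(3 - 3) - 9 ≡ 2. → (3, 2)
2B = (3, 2).
Finally 3A + 2B:
(10, 0) + (3, 2). λ = (2 - 0)/(3 - 10) ≡ 2/4 mod 11. 4⁻¹ ≡ 3 (mod 11) since 4·3 = 12 ≡ 1, so λ ≡ 6.
  x = λ² - 10 - 3 = 36 - 13 ≡ 1; y = λ·(10 - 1) - 0 ≡ 10. → (1, 10)

(1, 10)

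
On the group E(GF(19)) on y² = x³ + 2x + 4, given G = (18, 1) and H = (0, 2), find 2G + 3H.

(0, 17)

First 2G:
Repeated addition: build up to 2G.
2G: tangent at (18, 1): λ = (3·18² + 2)/(2·1) ≡ 5/2. 2⁻¹ ≡ 10 (mod 19) since 2·10 = 20 ≡ 1, so λ ≡ 5·10 ≡ 12.
  x = λ² - 18 - 18 = 144 - 36 ≡ 13; y = λ·(18 - 13) - 1 ≡ 2. → (13, 2)
2G = (13, 2).
Next 3H:
Repeated addition: build up to 3H.
2H: tangent at (0, 2): λ = (3·0² + 2)/(2·2) ≡ 2/4. 4⁻¹ ≡ 5 (mod 19) since 4·5 = 20 ≡ 1, so λ ≡ 2·5 ≡ 10.
  x = λ² - 0 - 0 = 100 - 0 ≡ 5; y = λ·(0 - 5) - 2 ≡ 5. → (5, 5)
3H: (5, 5) + (0, 2). λ = (2 - 5)/(0 - 5) ≡ 16/14 mod 19. 14⁻¹ ≡ 15 (mod 19), so λ ≡ 12.
  x = λ² - 5 - 0 = 144 - 5 ≡ 6; y = λ·(5 - 6) - 5 ≡ 2. → (6, 2)
3H = (6, 2).
Finally 2G + 3H:
(13, 2) + (6, 2). λ = (2 - 2)/(6 - 13) ≡ 0/12 mod 19. 12⁻¹ ≡ 8 (mod 19), so λ ≡ 0.
  x = λ² - 13 - 6 = 0 - 19 ≡ 0; y = λ·(13 - 0) - 2 ≡ 17. → (0, 17)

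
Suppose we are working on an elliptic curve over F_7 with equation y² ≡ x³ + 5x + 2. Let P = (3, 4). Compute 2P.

tangent at (3, 4): λ = (3·3² + 5)/(2·4) ≡ 4/1. 1⁻¹ ≡ 1 (mod 7), so λ ≡ 4·1 ≡ 4.
  x = λ² - 3 - 3 = 16 - 6 ≡ 3; y = λ·(3 - 3) - 4 ≡ 3. → (3, 3)

(3, 3)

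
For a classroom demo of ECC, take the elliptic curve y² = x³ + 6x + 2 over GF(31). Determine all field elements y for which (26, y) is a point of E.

x³ + 6x + 2 = 17734 ≡ 2 (mod 31).
Square roots of 2 mod 31: 8 and 23 (since 8² = 64 ≡ 2).

8, 23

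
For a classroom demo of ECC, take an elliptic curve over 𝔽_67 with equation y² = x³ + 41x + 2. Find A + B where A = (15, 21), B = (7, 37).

(49, 47)

(15, 21) + (7, 37). λ = (37 - 21)/(7 - 15) ≡ 16/59 mod 67. 59⁻¹ ≡ 25 (mod 67) since 59·25 = 1475 ≡ 1, so λ ≡ 65.
  x = λ² - 15 - 7 = 4225 - 22 ≡ 49; y = λ·(15 - 49) - 21 ≡ 47. → (49, 47)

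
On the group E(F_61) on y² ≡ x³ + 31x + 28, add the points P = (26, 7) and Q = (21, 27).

(30, 9)

(26, 7) + (21, 27). λ = (27 - 7)/(21 - 26) ≡ 20/56 mod 61. 56⁻¹ ≡ 12 (mod 61), so λ ≡ 57.
  x = λ² - 26 - 21 = 3249 - 47 ≡ 30; y = λ·(26 - 30) - 7 ≡ 9. → (30, 9)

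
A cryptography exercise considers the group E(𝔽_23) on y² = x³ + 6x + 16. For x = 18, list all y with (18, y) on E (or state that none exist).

x³ + 6x + 16 = 5956 ≡ 22 (mod 23).
22 is a non-residue mod 23; no y exists.

none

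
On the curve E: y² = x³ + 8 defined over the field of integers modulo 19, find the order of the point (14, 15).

7

2P: tangent at (14, 15): λ = (3·14² + 0)/(2·15) ≡ 18/11. 11⁻¹ ≡ 7 (mod 19) since 11·7 = 77 ≡ 1, so λ ≡ 18·7 ≡ 12.
  x = λ² - 14 - 14 = 144 - 28 ≡ 2; y = λ·(14 - 2) - 15 ≡ 15. → (2, 15)
3P: (2, 15) + (14, 15). λ = (15 - 15)/(14 - 2) ≡ 0/12 mod 19. 12⁻¹ ≡ 8 (mod 19), so λ ≡ 0.
  x = λ² - 2 - 14 = 0 - 16 ≡ 3; y = λ·(2 - 3) - 15 ≡ 4. → (3, 4)
4P: (3, 4) + (14, 15). λ = (15 - 4)/(14 - 3) ≡ 11/11 mod 19. 11⁻¹ ≡ 7 (mod 19) since 11·7 = 77 ≡ 1, so λ ≡ 1.
  x = λ² - 3 - 14 = 1 - 17 ≡ 3; y = λ·(3 - 3) - 4 ≡ 15. → (3, 15)
5P: (3, 15) + (14, 15). λ = (15 - 15)/(14 - 3) ≡ 0/11 mod 19. 11⁻¹ ≡ 7 (mod 19), so λ ≡ 0.
  x = λ² - 3 - 14 = 0 - 17 ≡ 2; y = λ·(3 - 2) - 15 ≡ 4. → (2, 4)
6P: (2, 4) + (14, 15). λ = (15 - 4)/(14 - 2) ≡ 11/12 mod 19. 12⁻¹ ≡ 8 (mod 19), so λ ≡ 12.
  x = λ² - 2 - 14 = 144 - 16 ≡ 14; y = λ·(2 - 14) - 4 ≡ 4. → (14, 4)
7P: (14, 4) + (14, 15): same x and y₁ ≡ -y₂, so the sum is ∞.
7P = ∞, so the order is 7.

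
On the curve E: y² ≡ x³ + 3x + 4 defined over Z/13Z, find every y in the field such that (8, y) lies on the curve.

none

x³ + 3x + 4 = 540 ≡ 7 (mod 13).
7 is a non-residue mod 13; no y exists.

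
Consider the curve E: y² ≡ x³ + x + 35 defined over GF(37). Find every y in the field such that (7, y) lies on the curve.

x³ + 1x + 35 = 385 ≡ 15 (mod 37).
15 is a non-residue mod 37; no y exists.

none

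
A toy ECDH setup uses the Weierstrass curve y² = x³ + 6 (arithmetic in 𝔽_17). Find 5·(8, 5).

(4, 11)

Write G = (8, 5).
Repeated addition: build up to 5G.
2G: tangent at (8, 5): λ = (3·8² + 0)/(2·5) ≡ 5/10. 10⁻¹ ≡ 12 (mod 17), so λ ≡ 5·12 ≡ 9.
  x = λ² - 8 - 8 = 81 - 16 ≡ 14; y = λ·(8 - 14) - 5 ≡ 9. → (14, 9)
3G: (14, 9) + (8, 5). λ = (5 - 9)/(8 - 14) ≡ 13/11 mod 17. 11⁻¹ ≡ 14 (mod 17), so λ ≡ 12.
  x = λ² - 14 - 8 = 144 - 22 ≡ 3; y = λ·(14 - 3) - 9 ≡ 4. → (3, 4)
4G: (3, 4) + (8, 5). λ = (5 - 4)/(8 - 3) ≡ 1/5 mod 17. 5⁻¹ ≡ 7 (mod 17), so λ ≡ 7.
  x = λ² - 3 - 8 = 49 - 11 ≡ 4; y = λ·(3 - 4) - 4 ≡ 6. → (4, 6)
5G: (4, 6) + (8, 5). λ = (5 - 6)/(8 - 4) ≡ 16/4 mod 17. 4⁻¹ ≡ 13 (mod 17) since 4·13 = 52 ≡ 1, so λ ≡ 4.
  x = λ² - 4 - 8 = 16 - 12 ≡ 4; y = λ·(4 - 4) - 6 ≡ 11. → (4, 11)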